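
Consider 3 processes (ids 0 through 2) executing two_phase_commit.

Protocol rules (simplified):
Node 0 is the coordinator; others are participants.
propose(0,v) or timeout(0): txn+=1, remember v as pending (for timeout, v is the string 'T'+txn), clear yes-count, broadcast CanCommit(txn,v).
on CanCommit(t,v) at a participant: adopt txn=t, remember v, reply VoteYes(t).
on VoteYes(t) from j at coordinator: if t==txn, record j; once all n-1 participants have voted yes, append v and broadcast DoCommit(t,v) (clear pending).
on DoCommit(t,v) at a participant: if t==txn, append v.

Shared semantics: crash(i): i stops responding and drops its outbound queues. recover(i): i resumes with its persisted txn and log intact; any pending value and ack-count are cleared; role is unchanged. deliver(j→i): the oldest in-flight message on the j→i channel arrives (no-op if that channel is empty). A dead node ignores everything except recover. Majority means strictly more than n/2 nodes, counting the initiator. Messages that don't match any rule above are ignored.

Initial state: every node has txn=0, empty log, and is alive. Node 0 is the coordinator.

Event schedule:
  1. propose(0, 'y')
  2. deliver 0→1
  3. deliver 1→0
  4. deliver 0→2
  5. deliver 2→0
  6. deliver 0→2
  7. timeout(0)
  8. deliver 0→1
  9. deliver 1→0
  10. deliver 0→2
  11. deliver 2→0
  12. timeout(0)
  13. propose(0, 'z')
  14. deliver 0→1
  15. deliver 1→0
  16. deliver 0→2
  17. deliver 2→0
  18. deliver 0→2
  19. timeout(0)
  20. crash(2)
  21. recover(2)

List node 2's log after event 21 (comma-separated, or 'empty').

e1 propose(0,'y'): 0[coor,t=1,-]
e2 deliver 0→1: 1[part,t=1,-]
e3 deliver 1→0: ·
e4 deliver 0→2: 2[part,t=1,-]
e5 deliver 2→0: 0[coor,t=1,y]
e6 deliver 0→2: 2[part,t=1,y]
e7 timeout(0): 0[coor,t=2,y]
e8 deliver 0→1: 1[part,t=1,y]
e9 deliver 1→0: ·
e10 deliver 0→2: 2[part,t=2,y]
e11 deliver 2→0: ·
e12 timeout(0): 0[coor,t=3,y]
e13 propose(0,'z'): 0[coor,t=4,y]
e14 deliver 0→1: 1[part,t=2,y]
e15 deliver 1→0: ·
e16 deliver 0→2: 2[part,t=3,y]
e17 deliver 2→0: ·
e18 deliver 0→2: 2[part,t=4,y]
e19 timeout(0): 0[coor,t=5,y]
e20 crash(2): 2[✗part,t=4,y]
e21 recover(2): 2[part,t=4,y]

y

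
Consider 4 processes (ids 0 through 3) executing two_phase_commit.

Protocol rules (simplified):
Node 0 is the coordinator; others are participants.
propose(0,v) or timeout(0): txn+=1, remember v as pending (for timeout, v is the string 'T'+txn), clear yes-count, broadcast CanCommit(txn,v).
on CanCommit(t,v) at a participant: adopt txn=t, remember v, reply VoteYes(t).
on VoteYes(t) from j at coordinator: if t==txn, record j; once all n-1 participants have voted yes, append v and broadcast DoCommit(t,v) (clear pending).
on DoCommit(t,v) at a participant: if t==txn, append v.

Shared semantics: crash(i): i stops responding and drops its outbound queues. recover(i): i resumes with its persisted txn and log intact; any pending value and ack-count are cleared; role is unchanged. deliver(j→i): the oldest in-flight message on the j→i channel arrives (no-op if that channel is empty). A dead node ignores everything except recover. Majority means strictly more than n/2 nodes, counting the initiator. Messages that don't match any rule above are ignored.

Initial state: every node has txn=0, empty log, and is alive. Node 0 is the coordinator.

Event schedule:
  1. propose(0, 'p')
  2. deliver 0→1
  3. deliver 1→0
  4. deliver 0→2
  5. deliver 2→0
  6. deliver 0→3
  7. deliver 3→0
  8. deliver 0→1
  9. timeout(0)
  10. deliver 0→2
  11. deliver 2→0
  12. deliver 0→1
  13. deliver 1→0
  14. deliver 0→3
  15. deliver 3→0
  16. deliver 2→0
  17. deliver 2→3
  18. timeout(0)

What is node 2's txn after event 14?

step 1 propose(0,'p'): 0={coor,t=1,log=-}
step 2 deliver 0→1: 1={part,t=1,log=-}
step 3 deliver 1→0: —
step 4 deliver 0→2: 2={part,t=1,log=-}
step 5 deliver 2→0: —
step 6 deliver 0→3: 3={part,t=1,log=-}
step 7 deliver 3→0: 0={coor,t=1,log=p}
step 8 deliver 0→1: 1={part,t=1,log=p}
step 9 timeout(0): 0={coor,t=2,log=p}
step 10 deliver 0→2: 2={part,t=1,log=p}
step 11 deliver 2→0: —
step 12 deliver 0→1: 1={part,t=2,log=p}
step 13 deliver 1→0: —
step 14 deliver 0→3: 3={part,t=1,log=p}

1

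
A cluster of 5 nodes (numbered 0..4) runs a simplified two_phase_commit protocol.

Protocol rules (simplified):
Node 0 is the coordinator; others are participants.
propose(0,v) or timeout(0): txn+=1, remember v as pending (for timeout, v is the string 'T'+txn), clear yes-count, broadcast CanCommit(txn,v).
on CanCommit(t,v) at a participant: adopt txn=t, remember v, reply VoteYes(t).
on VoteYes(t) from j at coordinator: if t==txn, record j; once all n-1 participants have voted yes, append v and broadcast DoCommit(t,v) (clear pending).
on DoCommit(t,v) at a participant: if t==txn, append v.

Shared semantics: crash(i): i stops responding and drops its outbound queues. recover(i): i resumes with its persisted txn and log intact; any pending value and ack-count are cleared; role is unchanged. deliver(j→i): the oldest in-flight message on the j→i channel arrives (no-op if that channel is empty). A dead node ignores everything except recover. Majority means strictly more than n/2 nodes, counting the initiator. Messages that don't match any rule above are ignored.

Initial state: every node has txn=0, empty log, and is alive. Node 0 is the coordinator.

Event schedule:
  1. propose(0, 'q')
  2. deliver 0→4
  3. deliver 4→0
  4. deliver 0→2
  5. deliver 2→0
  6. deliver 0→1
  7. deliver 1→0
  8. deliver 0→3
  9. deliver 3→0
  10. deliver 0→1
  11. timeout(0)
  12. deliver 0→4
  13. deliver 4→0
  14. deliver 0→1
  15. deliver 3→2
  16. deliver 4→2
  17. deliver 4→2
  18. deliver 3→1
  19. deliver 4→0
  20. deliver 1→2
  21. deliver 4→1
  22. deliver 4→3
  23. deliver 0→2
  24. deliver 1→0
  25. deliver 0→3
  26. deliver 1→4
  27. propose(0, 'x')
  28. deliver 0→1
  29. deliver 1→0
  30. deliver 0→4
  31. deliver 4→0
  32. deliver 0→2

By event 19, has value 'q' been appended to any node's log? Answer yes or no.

step 1 propose(0,'q'): 0={coor,t=1,log=-}
step 2 deliver 0→4: 4={part,t=1,log=-}
step 3 deliver 4→0: —
step 4 deliver 0→2: 2={part,t=1,log=-}
step 5 deliver 2→0: —
step 6 deliver 0→1: 1={part,t=1,log=-}
step 7 deliver 1→0: —
step 8 deliver 0→3: 3={part,t=1,log=-}
step 9 deliver 3→0: 0={coor,t=1,log=q}
step 10 deliver 0→1: 1={part,t=1,log=q}
step 11 timeout(0): 0={coor,t=2,log=q}
step 12 deliver 0→4: 4={part,t=1,log=q}
step 13 deliver 4→0: —
step 14 deliver 0→1: 1={part,t=2,log=q}
step 15 deliver 3→2: —
step 16 deliver 4→2: —
step 17 deliver 4→2: —
step 18 deliver 3→1: —
step 19 deliver 4→0: —

yes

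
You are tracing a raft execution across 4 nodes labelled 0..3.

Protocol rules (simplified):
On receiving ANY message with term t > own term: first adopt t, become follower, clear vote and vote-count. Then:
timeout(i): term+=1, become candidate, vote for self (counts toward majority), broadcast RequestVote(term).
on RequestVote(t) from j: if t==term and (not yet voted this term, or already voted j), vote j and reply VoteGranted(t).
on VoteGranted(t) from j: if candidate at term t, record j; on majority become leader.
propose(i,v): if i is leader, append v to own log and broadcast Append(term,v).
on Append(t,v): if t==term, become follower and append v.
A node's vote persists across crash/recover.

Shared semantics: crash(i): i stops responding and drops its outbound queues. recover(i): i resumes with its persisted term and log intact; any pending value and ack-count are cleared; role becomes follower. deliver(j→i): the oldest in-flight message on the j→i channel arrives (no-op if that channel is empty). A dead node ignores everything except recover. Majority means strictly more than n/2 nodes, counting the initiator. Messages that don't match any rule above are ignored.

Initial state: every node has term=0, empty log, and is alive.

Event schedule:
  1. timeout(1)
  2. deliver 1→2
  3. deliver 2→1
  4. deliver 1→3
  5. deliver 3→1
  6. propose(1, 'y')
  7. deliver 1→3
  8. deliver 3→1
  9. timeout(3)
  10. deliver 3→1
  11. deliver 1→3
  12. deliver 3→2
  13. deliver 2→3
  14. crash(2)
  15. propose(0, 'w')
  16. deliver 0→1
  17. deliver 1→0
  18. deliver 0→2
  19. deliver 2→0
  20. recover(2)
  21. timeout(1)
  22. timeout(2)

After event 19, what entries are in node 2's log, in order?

empty

after 1 — timeout(1): n1:cand/t1/[-]
after 2 — deliver 1→2: n2:foll/t1/[-]
after 3 — deliver 2→1: ·
after 4 — deliver 1→3: n3:foll/t1/[-]
after 5 — deliver 3→1: n1:lead/t1/[-]
after 6 — propose(1,'y'): n1:lead/t1/[y]
after 7 — deliver 1→3: n3:foll/t1/[y]
after 8 — deliver 3→1: ·
after 9 — timeout(3): n3:cand/t2/[y]
after 10 — deliver 3→1: n1:foll/t2/[y]
after 11 — deliver 1→3: ·
after 12 — deliver 3→2: n2:foll/t2/[-]
after 13 — deliver 2→3: n3:lead/t2/[y]
after 14 — crash(2): n2:✗foll/t2/[-]
after 15 — propose(0,'w'): ·
after 16 — deliver 0→1: ·
after 17 — deliver 1→0: n0:foll/t1/[-]
after 18 — deliver 0→2: ·
after 19 — deliver 2→0: ·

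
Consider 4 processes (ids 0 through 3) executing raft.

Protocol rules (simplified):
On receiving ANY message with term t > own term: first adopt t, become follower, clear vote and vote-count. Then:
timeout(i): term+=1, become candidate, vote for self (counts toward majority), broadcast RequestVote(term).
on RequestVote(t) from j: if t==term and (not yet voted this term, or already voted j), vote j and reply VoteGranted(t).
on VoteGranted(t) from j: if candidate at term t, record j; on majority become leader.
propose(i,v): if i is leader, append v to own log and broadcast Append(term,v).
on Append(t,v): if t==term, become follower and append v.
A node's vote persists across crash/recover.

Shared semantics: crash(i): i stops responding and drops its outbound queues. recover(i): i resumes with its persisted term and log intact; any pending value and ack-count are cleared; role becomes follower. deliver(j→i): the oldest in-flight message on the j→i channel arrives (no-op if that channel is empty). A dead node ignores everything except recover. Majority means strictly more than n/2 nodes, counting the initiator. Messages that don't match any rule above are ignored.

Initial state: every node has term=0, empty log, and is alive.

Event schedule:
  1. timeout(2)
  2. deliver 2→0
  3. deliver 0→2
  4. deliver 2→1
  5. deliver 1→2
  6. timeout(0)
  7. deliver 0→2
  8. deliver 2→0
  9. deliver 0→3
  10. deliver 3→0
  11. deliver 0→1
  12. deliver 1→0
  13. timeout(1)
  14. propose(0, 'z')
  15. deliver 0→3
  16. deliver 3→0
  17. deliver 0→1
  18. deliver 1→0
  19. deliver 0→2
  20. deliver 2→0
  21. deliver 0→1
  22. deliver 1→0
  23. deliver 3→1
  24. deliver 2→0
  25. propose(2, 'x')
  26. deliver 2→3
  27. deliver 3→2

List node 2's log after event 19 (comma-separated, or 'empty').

z

after 1 — timeout(2): n2:cand/t1/[-]
after 2 — deliver 2→0: n0:foll/t1/[-]
after 3 — deliver 0→2: ·
after 4 — deliver 2→1: n1:foll/t1/[-]
after 5 — deliver 1→2: n2:lead/t1/[-]
after 6 — timeout(0): n0:cand/t2/[-]
after 7 — deliver 0→2: n2:foll/t2/[-]
after 8 — deliver 2→0: ·
after 9 — deliver 0→3: n3:foll/t2/[-]
after 10 — deliver 3→0: n0:lead/t2/[-]
after 11 — deliver 0→1: n1:foll/t2/[-]
after 12 — deliver 1→0: ·
after 13 — timeout(1): n1:cand/t3/[-]
after 14 — propose(0,'z'): n0:lead/t2/[z]
after 15 — deliver 0→3: n3:foll/t2/[z]
after 16 — deliver 3→0: ·
after 17 — deliver 0→1: ·
after 18 — deliver 1→0: n0:foll/t3/[z]
after 19 — deliver 0→2: n2:foll/t2/[z]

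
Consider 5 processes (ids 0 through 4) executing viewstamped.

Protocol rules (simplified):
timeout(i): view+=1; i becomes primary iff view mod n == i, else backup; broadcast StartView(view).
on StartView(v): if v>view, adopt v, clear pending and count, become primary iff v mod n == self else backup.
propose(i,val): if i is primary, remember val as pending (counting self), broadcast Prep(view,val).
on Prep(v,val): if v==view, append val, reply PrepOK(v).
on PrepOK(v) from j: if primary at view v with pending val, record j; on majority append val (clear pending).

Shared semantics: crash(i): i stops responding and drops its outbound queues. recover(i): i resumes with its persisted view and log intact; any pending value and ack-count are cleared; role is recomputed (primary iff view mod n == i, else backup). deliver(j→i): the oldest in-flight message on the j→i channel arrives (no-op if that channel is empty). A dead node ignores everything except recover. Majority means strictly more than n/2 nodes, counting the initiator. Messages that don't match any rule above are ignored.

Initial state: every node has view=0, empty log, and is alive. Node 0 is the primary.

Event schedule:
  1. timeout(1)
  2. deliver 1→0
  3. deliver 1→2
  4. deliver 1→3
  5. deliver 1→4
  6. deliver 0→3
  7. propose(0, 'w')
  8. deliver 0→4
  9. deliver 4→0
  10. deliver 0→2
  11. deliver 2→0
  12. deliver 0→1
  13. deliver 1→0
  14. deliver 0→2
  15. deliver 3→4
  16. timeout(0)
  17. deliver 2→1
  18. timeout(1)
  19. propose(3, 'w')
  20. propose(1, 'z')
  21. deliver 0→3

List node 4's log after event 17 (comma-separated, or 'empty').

after 1 — timeout(1): n1:prim/v1/[-]
after 2 — deliver 1→0: n0:back/v1/[-]
after 3 — deliver 1→2: n2:back/v1/[-]
after 4 — deliver 1→3: n3:back/v1/[-]
after 5 — deliver 1→4: n4:back/v1/[-]
after 6 — deliver 0→3: ·
after 7 — propose(0,'w'): ·
after 8 — deliver 0→4: ·
after 9 — deliver 4→0: ·
after 10 — deliver 0→2: ·
after 11 — deliver 2→0: ·
after 12 — deliver 0→1: ·
after 13 — deliver 1→0: ·
after 14 — deliver 0→2: ·
after 15 — deliver 3→4: ·
after 16 — timeout(0): n0:back/v2/[-]
after 17 — deliver 2→1: ·

empty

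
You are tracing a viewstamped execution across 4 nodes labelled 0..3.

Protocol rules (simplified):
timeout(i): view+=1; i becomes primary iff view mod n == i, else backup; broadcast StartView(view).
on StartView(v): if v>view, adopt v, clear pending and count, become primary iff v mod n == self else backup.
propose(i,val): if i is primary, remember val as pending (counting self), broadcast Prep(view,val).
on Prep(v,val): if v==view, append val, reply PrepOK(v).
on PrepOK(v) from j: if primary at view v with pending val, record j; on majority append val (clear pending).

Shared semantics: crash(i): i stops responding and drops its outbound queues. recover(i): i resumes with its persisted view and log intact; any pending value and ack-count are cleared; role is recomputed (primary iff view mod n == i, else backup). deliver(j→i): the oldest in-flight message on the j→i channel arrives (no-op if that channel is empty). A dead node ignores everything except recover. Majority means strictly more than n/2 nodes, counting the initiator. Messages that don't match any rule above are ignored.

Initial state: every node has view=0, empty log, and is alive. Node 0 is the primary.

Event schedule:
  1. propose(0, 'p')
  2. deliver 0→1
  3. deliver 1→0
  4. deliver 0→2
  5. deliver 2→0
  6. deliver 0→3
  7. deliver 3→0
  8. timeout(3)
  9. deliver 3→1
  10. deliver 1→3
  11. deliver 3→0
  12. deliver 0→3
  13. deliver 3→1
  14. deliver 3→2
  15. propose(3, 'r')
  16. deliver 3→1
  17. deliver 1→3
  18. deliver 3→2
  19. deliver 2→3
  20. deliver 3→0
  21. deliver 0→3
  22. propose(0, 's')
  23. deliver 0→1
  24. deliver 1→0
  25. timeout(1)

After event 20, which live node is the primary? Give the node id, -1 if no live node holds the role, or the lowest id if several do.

[1] propose(0,'p') → ∅
[2] deliver 0→1 → N1(back v0 [p])
[3] deliver 1→0 → ∅
[4] deliver 0→2 → N2(back v0 [p])
[5] deliver 2→0 → N0(prim v0 [p])
[6] deliver 0→3 → N3(back v0 [p])
[7] deliver 3→0 → ∅
[8] timeout(3) → N3(back v1 [p])
[9] deliver 3→1 → N1(prim v1 [p])
[10] deliver 1→3 → ∅
[11] deliver 3→0 → N0(back v1 [p])
[12] deliver 0→3 → ∅
[13] deliver 3→1 → ∅
[14] deliver 3→2 → N2(back v1 [p])
[15] propose(3,'r') → ∅
[16] deliver 3→1 → ∅
[17] deliver 1→3 → ∅
[18] deliver 3→2 → ∅
[19] deliver 2→3 → ∅
[20] deliver 3→0 → ∅

1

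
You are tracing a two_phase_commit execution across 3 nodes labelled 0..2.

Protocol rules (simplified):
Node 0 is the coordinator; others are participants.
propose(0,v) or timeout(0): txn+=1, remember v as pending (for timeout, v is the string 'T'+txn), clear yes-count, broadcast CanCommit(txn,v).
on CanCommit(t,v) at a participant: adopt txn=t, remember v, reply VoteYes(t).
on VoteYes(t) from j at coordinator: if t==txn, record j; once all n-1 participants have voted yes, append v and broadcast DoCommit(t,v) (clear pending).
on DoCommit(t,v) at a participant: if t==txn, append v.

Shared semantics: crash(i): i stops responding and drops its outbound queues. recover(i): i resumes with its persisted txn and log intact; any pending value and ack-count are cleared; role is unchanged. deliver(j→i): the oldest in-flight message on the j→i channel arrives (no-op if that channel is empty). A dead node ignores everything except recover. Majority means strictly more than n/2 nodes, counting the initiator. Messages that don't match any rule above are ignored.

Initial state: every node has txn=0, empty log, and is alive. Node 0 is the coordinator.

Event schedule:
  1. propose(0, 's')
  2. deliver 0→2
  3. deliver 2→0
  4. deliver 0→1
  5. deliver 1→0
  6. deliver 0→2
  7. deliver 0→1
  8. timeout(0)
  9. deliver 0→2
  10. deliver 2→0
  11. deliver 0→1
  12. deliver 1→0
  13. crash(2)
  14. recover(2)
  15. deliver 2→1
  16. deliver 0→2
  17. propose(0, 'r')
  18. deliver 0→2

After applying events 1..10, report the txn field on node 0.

2

1. propose(0,'s'):  <0:coor t1 ->
2. deliver 0→2:  <2:part t1 ->
3. deliver 2→0:  nop
4. deliver 0→1:  <1:part t1 ->
5. deliver 1→0:  <0:coor t1 s>
6. deliver 0→2:  <2:part t1 s>
7. deliver 0→1:  <1:part t1 s>
8. timeout(0):  <0:coor t2 s>
9. deliver 0→2:  <2:part t2 s>
10. deliver 2→0:  nop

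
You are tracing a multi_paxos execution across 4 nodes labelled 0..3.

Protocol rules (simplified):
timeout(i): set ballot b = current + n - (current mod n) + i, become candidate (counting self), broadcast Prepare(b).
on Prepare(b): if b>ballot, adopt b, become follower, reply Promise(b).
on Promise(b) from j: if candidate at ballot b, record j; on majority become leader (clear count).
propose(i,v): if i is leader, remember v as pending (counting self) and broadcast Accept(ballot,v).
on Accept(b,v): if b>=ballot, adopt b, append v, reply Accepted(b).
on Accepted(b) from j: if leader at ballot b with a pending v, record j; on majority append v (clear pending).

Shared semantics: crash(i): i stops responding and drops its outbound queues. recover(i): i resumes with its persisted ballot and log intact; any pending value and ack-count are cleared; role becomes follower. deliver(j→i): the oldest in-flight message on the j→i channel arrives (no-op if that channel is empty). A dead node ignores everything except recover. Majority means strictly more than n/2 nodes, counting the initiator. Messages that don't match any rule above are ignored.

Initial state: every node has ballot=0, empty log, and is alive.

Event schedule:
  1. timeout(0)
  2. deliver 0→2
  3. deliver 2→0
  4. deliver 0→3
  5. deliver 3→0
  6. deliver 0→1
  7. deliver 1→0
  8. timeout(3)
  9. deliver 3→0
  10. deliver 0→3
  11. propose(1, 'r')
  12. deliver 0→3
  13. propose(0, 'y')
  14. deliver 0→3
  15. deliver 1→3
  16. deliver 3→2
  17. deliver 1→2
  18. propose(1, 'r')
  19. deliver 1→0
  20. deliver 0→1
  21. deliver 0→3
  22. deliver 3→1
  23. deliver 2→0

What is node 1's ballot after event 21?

4

e1 timeout(0): 0[cand,b=4,-]
e2 deliver 0→2: 2[foll,b=4,-]
e3 deliver 2→0: ·
e4 deliver 0→3: 3[foll,b=4,-]
e5 deliver 3→0: 0[lead,b=4,-]
e6 deliver 0→1: 1[foll,b=4,-]
e7 deliver 1→0: ·
e8 timeout(3): 3[cand,b=11,-]
e9 deliver 3→0: 0[foll,b=11,-]
e10 deliver 0→3: ·
e11 propose(1,'r'): ·
e12 deliver 0→3: ·
e13 propose(0,'y'): ·
e14 deliver 0→3: ·
e15 deliver 1→3: ·
e16 deliver 3→2: 2[foll,b=11,-]
e17 deliver 1→2: ·
e18 propose(1,'r'): ·
e19 deliver 1→0: ·
e20 deliver 0→1: ·
e21 deliver 0→3: ·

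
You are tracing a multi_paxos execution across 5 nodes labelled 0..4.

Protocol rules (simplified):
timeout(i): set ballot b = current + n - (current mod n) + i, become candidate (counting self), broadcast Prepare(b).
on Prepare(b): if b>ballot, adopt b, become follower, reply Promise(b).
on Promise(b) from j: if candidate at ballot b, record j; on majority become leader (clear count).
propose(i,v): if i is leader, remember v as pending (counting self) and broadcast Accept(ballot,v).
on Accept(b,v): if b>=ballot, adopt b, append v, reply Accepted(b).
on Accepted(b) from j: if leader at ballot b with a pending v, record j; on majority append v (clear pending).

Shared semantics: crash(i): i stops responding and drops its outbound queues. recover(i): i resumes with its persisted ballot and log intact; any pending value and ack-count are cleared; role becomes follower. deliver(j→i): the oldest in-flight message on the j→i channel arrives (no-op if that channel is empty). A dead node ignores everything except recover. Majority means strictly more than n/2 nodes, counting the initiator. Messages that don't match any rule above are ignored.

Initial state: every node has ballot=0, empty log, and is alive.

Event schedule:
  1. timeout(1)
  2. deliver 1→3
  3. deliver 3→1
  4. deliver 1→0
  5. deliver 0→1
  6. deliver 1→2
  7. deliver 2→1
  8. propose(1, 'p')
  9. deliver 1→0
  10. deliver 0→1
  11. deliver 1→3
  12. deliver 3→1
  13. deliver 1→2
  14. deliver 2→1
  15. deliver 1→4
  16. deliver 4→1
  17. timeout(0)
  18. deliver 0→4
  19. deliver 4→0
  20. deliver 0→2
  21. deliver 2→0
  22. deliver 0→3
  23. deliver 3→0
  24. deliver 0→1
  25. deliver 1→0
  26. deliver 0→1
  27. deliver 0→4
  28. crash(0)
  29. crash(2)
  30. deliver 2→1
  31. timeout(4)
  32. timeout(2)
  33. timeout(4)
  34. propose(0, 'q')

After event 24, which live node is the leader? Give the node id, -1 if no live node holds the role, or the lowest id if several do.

1. timeout(1):  <1:cand b6 ->
2. deliver 1→3:  <3:foll b6 ->
3. deliver 3→1:  nop
4. deliver 1→0:  <0:foll b6 ->
5. deliver 0→1:  <1:lead b6 ->
6. deliver 1→2:  <2:foll b6 ->
7. deliver 2→1:  nop
8. propose(1,'p'):  nop
9. deliver 1→0:  <0:foll b6 p>
10. deliver 0→1:  nop
11. deliver 1→3:  <3:foll b6 p>
12. deliver 3→1:  <1:lead b6 p>
13. deliver 1→2:  <2:foll b6 p>
14. deliver 2→1:  nop
15. deliver 1→4:  <4:foll b6 ->
16. deliver 4→1:  nop
17. timeout(0):  <0:cand b10 p>
18. deliver 0→4:  <4:foll b10 ->
19. deliver 4→0:  nop
20. deliver 0→2:  <2:foll b10 p>
21. deliver 2→0:  <0:lead b10 p>
22. deliver 0→3:  <3:foll b10 p>
23. deliver 3→0:  nop
24. deliver 0→1:  <1:foll b10 p>

0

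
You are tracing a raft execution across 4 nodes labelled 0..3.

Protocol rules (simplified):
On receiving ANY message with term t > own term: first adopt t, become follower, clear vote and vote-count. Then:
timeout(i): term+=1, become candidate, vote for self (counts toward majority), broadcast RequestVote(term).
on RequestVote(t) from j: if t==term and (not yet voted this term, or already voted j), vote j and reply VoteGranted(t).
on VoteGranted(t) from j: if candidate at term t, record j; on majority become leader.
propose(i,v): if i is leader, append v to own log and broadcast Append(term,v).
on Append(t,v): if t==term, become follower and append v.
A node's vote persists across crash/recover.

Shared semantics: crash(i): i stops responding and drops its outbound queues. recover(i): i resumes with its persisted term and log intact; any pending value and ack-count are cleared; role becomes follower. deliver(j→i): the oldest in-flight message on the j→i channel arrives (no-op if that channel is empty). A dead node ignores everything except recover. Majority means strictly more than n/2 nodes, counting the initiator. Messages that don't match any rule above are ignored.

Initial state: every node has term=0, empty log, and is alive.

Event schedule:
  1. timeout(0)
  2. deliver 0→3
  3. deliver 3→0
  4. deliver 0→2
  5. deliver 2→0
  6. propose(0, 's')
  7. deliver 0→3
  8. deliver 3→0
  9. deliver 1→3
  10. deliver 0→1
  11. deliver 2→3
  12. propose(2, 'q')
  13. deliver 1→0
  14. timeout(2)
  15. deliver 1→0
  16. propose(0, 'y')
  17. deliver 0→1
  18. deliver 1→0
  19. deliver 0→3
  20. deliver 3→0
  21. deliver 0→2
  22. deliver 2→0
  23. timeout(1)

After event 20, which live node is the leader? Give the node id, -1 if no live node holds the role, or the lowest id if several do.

step 1 timeout(0): 0={cand,t=1,log=-}
step 2 deliver 0→3: 3={foll,t=1,log=-}
step 3 deliver 3→0: —
step 4 deliver 0→2: 2={foll,t=1,log=-}
step 5 deliver 2→0: 0={lead,t=1,log=-}
step 6 propose(0,'s'): 0={lead,t=1,log=s}
step 7 deliver 0→3: 3={foll,t=1,log=s}
step 8 deliver 3→0: —
step 9 deliver 1→3: —
step 10 deliver 0→1: 1={foll,t=1,log=-}
step 11 deliver 2→3: —
step 12 propose(2,'q'): —
step 13 deliver 1→0: —
step 14 timeout(2): 2={cand,t=2,log=-}
step 15 deliver 1→0: —
step 16 propose(0,'y'): 0={lead,t=1,log=s,y}
step 17 deliver 0→1: 1={foll,t=1,log=s}
step 18 deliver 1→0: —
step 19 deliver 0→3: 3={foll,t=1,log=s,y}
step 20 deliver 3→0: —

0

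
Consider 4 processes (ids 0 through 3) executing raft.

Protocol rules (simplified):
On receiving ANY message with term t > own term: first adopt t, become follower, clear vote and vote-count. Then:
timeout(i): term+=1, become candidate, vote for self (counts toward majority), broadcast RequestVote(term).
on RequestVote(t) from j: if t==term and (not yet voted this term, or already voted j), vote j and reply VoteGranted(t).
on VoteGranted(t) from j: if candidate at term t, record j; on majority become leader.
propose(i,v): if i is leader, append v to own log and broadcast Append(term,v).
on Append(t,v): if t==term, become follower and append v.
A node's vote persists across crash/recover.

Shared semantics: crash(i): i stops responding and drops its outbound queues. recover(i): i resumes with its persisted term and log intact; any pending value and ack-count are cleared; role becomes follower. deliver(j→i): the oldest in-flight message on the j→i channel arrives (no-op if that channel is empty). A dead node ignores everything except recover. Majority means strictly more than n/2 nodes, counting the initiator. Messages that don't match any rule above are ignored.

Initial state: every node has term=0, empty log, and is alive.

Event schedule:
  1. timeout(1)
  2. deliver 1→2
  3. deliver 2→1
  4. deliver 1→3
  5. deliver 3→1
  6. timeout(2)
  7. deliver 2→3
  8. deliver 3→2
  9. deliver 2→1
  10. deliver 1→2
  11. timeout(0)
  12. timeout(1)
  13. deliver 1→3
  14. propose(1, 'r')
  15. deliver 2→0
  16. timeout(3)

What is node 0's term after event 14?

step 1 timeout(1): 1={cand,t=1,log=-}
step 2 deliver 1→2: 2={foll,t=1,log=-}
step 3 deliver 2→1: —
step 4 deliver 1→3: 3={foll,t=1,log=-}
step 5 deliver 3→1: 1={lead,t=1,log=-}
step 6 timeout(2): 2={cand,t=2,log=-}
step 7 deliver 2→3: 3={foll,t=2,log=-}
step 8 deliver 3→2: —
step 9 deliver 2→1: 1={foll,t=2,log=-}
step 10 deliver 1→2: 2={lead,t=2,log=-}
step 11 timeout(0): 0={cand,t=1,log=-}
step 12 timeout(1): 1={cand,t=3,log=-}
step 13 deliver 1→3: 3={foll,t=3,log=-}
step 14 propose(1,'r'): —

1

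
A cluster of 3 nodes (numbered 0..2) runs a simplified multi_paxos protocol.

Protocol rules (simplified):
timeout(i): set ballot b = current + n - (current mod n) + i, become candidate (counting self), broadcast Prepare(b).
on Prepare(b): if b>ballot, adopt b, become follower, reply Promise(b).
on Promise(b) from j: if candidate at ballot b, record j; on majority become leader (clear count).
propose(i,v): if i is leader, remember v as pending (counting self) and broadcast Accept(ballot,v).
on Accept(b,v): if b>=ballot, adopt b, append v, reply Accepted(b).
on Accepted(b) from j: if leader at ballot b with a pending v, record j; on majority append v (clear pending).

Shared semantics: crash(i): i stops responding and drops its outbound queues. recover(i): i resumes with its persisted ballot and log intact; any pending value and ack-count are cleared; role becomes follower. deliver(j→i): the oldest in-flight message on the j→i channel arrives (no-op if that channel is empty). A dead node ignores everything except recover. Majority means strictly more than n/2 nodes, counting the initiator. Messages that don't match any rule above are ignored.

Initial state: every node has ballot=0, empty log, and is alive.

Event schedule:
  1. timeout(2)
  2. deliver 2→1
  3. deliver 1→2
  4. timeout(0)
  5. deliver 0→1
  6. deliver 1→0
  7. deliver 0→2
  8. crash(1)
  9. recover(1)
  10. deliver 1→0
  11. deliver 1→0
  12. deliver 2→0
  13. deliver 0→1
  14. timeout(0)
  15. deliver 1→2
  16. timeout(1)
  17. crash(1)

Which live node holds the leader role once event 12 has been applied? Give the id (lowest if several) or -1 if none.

e1 timeout(2): 2[cand,b=5,-]
e2 deliver 2→1: 1[foll,b=5,-]
e3 deliver 1→2: 2[lead,b=5,-]
e4 timeout(0): 0[cand,b=3,-]
e5 deliver 0→1: ·
e6 deliver 1→0: ·
e7 deliver 0→2: ·
e8 crash(1): 1[✗foll,b=5,-]
e9 recover(1): 1[foll,b=5,-]
e10 deliver 1→0: ·
e11 deliver 1→0: ·
e12 deliver 2→0: 0[foll,b=5,-]

2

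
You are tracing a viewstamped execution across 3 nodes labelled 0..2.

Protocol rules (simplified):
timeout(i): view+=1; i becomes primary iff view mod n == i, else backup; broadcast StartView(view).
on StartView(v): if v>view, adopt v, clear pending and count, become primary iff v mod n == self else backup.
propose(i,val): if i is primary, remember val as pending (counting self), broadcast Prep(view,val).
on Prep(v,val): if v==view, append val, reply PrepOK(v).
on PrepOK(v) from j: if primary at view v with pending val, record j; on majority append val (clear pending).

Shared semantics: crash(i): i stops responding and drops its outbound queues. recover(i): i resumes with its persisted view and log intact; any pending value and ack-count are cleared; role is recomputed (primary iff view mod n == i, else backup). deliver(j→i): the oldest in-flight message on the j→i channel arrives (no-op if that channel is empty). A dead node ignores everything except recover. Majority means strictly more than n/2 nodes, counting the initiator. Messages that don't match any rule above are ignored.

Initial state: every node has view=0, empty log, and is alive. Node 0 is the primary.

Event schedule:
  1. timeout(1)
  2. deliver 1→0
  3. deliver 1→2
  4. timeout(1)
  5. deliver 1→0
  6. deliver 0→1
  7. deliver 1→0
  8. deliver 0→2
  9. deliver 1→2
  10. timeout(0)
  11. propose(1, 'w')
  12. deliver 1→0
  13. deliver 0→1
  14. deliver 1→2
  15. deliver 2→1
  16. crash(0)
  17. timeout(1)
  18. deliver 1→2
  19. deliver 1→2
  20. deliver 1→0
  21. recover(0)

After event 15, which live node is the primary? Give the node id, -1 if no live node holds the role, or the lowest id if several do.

0

e1 timeout(1): 1[prim,v=1,-]
e2 deliver 1→0: 0[back,v=1,-]
e3 deliver 1→2: 2[back,v=1,-]
e4 timeout(1): 1[back,v=2,-]
e5 deliver 1→0: 0[back,v=2,-]
e6 deliver 0→1: ·
e7 deliver 1→0: ·
e8 deliver 0→2: ·
e9 deliver 1→2: 2[prim,v=2,-]
e10 timeout(0): 0[prim,v=3,-]
e11 propose(1,'w'): ·
e12 deliver 1→0: ·
e13 deliver 0→1: 1[back,v=3,-]
e14 deliver 1→2: ·
e15 deliver 2→1: ·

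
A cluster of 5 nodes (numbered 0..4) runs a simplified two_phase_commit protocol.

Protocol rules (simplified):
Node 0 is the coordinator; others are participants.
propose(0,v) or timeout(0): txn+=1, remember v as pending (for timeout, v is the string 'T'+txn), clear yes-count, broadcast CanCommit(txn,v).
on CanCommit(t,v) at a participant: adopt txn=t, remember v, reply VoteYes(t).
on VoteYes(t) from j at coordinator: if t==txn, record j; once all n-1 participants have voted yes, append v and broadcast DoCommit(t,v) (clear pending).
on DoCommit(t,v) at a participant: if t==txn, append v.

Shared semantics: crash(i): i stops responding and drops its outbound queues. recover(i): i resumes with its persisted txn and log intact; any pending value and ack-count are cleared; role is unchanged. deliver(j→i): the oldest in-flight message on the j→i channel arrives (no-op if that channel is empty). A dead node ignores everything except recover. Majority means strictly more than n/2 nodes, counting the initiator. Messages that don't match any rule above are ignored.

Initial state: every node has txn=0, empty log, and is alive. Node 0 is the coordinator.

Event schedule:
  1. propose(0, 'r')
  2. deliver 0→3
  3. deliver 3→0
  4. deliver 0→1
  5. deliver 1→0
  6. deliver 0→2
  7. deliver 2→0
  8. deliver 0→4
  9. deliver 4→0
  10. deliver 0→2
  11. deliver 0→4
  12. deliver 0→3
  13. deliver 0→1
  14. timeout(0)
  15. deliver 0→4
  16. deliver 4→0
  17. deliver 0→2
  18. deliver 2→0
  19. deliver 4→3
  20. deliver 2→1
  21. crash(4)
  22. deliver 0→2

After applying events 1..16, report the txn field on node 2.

after 1 — propose(0,'r'): n0:coor/t1/[-]
after 2 — deliver 0→3: n3:part/t1/[-]
after 3 — deliver 3→0: ·
after 4 — deliver 0→1: n1:part/t1/[-]
after 5 — deliver 1→0: ·
after 6 — deliver 0→2: n2:part/t1/[-]
after 7 — deliver 2→0: ·
after 8 — deliver 0→4: n4:part/t1/[-]
after 9 — deliver 4→0: n0:coor/t1/[r]
after 10 — deliver 0→2: n2:part/t1/[r]
after 11 — deliver 0→4: n4:part/t1/[r]
after 12 — deliver 0→3: n3:part/t1/[r]
after 13 — deliver 0→1: n1:part/t1/[r]
after 14 — timeout(0): n0:coor/t2/[r]
after 15 — deliver 0→4: n4:part/t2/[r]
after 16 — deliver 4→0: ·

1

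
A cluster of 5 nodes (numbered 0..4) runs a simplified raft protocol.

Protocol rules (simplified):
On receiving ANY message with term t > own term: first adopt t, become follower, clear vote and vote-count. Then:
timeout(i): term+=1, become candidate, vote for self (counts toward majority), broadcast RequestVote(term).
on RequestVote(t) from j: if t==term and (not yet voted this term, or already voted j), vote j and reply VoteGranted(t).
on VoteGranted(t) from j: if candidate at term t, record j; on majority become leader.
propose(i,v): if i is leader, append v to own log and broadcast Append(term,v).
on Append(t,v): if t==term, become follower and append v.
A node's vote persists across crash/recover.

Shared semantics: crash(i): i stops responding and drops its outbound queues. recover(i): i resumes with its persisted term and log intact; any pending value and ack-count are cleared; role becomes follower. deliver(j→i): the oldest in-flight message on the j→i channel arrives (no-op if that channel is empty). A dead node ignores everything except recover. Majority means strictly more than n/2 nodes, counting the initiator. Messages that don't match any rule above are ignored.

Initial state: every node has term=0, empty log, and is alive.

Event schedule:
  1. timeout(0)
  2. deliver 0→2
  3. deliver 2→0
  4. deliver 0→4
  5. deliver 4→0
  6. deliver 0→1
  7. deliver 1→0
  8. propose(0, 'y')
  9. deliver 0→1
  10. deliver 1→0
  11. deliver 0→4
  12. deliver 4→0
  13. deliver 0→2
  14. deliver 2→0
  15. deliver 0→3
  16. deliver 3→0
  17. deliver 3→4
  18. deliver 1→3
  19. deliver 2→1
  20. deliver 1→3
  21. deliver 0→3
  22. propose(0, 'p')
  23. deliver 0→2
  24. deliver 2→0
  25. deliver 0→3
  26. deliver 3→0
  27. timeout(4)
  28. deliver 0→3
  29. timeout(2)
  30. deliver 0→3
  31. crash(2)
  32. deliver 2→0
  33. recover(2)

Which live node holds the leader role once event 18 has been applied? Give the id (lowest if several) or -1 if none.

e1 timeout(0): 0[cand,t=1,-]
e2 deliver 0→2: 2[foll,t=1,-]
e3 deliver 2→0: ·
e4 deliver 0→4: 4[foll,t=1,-]
e5 deliver 4→0: 0[lead,t=1,-]
e6 deliver 0→1: 1[foll,t=1,-]
e7 deliver 1→0: ·
e8 propose(0,'y'): 0[lead,t=1,y]
e9 deliver 0→1: 1[foll,t=1,y]
e10 deliver 1→0: ·
e11 deliver 0→4: 4[foll,t=1,y]
e12 deliver 4→0: ·
e13 deliver 0→2: 2[foll,t=1,y]
e14 deliver 2→0: ·
e15 deliver 0→3: 3[foll,t=1,-]
e16 deliver 3→0: ·
e17 deliver 3→4: ·
e18 deliver 1→3: ·

0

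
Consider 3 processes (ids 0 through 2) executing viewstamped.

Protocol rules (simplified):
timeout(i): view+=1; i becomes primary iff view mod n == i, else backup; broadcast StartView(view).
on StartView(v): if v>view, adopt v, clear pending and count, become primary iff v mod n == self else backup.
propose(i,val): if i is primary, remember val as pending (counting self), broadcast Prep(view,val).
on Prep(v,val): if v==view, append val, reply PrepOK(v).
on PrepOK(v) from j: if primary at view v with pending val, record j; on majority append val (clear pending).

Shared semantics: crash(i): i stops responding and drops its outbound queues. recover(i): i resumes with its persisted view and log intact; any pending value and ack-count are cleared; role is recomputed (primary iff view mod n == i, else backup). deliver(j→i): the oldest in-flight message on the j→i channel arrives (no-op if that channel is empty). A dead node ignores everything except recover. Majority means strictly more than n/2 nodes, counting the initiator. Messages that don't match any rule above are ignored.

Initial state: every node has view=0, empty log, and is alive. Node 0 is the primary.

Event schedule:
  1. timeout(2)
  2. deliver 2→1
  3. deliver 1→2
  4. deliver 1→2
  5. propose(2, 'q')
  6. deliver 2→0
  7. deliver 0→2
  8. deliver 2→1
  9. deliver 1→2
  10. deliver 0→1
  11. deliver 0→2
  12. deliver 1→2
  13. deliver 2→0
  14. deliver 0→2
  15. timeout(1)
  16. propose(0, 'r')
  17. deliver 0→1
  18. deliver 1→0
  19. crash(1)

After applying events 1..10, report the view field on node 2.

1

[1] timeout(2) → N2(back v1 [-])
[2] deliver 2→1 → N1(prim v1 [-])
[3] deliver 1→2 → ∅
[4] deliver 1→2 → ∅
[5] propose(2,'q') → ∅
[6] deliver 2→0 → N0(back v1 [-])
[7] deliver 0→2 → ∅
[8] deliver 2→1 → ∅
[9] deliver 1→2 → ∅
[10] deliver 0→1 → ∅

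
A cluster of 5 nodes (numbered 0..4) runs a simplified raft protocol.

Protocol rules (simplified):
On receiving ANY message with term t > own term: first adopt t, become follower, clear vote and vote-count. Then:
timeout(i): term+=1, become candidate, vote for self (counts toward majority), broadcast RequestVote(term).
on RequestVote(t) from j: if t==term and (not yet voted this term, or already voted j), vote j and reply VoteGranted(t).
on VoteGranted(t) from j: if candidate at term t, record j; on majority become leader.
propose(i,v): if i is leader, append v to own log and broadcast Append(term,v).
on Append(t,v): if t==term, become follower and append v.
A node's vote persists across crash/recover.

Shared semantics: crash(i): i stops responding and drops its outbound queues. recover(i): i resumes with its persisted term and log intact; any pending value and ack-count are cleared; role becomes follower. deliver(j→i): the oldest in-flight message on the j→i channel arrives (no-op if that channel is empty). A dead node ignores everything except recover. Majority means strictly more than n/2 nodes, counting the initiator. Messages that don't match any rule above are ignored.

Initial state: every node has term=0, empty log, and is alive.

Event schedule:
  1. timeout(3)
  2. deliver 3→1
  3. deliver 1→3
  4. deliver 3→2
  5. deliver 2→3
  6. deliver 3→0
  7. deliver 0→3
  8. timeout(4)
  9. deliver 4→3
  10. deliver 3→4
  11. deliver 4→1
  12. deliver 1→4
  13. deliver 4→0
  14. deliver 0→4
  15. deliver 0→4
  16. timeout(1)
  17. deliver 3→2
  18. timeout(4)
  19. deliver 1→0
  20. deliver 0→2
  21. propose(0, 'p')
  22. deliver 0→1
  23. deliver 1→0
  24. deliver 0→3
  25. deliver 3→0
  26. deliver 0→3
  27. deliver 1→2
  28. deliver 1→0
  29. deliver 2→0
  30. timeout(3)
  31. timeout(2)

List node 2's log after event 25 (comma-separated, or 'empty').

1. timeout(3):  <3:cand t1 ->
2. deliver 3→1:  <1:foll t1 ->
3. deliver 1→3:  nop
4. deliver 3→2:  <2:foll t1 ->
5. deliver 2→3:  <3:lead t1 ->
6. deliver 3→0:  <0:foll t1 ->
7. deliver 0→3:  nop
8. timeout(4):  <4:cand t1 ->
9. deliver 4→3:  nop
10. deliver 3→4:  nop
11. deliver 4→1:  nop
12. deliver 1→4:  nop
13. deliver 4→0:  nop
14. deliver 0→4:  nop
15. deliver 0→4:  nop
16. timeout(1):  <1:cand t2 ->
17. deliver 3→2:  nop
18. timeout(4):  <4:cand t2 ->
19. deliver 1→0:  <0:foll t2 ->
20. deliver 0→2:  nop
21. propose(0,'p'):  nop
22. deliver 0→1:  nop
23. deliver 1→0:  nop
24. deliver 0→3:  nop
25. deliver 3→0:  nop

empty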